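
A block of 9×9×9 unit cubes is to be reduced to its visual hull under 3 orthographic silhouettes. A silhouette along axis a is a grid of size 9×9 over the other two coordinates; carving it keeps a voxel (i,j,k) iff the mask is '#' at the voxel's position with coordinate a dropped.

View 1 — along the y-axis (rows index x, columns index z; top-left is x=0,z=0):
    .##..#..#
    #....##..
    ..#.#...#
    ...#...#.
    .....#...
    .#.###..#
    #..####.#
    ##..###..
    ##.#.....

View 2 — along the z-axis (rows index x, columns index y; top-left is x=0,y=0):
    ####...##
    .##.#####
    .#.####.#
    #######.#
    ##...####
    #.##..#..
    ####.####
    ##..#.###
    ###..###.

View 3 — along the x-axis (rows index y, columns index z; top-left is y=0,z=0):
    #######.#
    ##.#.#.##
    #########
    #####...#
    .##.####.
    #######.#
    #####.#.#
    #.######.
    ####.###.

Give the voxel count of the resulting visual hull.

remaining voxels: 165

full grid |V| = 729
  1. axis=1 (XZ plane), |mask|=32  ⇒  voxels=288
  2. axis=2 (XY plane), |mask|=57  ⇒  voxels=201
  3. axis=0 (YZ plane), |mask|=64  ⇒  voxels=165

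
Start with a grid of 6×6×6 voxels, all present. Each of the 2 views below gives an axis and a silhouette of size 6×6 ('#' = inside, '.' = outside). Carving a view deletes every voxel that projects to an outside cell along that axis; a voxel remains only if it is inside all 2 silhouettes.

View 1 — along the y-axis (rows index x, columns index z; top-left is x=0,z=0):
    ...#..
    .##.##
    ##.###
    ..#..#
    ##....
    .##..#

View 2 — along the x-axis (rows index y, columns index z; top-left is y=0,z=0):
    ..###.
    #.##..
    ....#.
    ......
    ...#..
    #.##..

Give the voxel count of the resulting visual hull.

25 voxels

start: 6×6×6 = 216 voxels
step 1: project along y, AND mask (17/36) → |grid| = 102
step 2: project along x, AND mask (11/36) → |grid| = 25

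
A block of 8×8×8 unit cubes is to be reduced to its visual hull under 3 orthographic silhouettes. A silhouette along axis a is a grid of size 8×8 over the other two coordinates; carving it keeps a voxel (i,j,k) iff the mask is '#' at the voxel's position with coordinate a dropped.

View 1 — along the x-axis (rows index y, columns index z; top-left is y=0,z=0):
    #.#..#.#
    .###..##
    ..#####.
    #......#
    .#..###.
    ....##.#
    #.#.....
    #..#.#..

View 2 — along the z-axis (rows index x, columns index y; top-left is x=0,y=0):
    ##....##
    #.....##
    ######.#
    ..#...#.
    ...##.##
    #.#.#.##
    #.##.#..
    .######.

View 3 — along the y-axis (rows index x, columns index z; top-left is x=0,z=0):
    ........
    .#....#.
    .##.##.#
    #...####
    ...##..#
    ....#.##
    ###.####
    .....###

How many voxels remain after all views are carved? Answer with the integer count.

before carving: 512 voxels (8×8×8)
after view 1 [x-axis, 28 of 64 cells solid] → remaining = 224
after view 2 [z-axis, 35 of 64 cells solid] → remaining = 120
after view 3 [y-axis, 28 of 64 cells solid] → remaining = 51

51 voxels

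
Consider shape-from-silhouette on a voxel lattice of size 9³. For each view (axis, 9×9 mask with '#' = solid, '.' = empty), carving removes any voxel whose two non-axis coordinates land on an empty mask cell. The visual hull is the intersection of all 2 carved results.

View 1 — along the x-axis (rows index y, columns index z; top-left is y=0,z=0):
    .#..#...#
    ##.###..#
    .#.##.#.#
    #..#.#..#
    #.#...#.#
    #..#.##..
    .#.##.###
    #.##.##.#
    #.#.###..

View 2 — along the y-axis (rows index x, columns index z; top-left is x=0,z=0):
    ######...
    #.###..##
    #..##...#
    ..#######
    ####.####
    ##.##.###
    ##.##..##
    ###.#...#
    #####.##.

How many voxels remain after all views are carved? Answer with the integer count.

full grid |V| = 729
carve view 1 (along x, YZ-mask fill 43/81): 387 voxels remain
carve view 2 (along y, XZ-mask fill 56/81): 272 voxels remain

272 voxels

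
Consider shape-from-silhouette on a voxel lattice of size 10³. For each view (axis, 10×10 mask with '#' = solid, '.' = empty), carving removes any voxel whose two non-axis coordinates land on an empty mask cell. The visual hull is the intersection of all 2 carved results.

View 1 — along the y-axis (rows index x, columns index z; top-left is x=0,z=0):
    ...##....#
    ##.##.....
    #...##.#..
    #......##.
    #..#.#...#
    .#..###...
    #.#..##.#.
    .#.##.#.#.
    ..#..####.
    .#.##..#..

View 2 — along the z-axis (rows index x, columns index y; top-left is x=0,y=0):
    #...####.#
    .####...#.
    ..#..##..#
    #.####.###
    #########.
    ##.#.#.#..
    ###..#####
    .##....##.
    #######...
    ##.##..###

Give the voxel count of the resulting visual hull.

|visual hull| = 257

start: 10×10×10 = 1000 voxels
[1] y-view keeps 41 columns → grid now 410
[2] z-view keeps 63 columns → grid now 257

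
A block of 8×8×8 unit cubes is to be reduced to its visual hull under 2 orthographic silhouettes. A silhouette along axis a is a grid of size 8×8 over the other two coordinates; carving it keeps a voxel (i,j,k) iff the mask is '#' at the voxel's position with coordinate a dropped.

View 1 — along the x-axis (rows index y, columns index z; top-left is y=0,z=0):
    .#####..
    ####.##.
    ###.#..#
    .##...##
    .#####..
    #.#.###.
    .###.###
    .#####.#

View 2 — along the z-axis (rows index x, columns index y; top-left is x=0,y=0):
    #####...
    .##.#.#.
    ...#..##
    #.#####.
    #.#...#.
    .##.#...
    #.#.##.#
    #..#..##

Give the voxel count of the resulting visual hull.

start: 8×8×8 = 512 voxels
step 1: project along x, AND mask (42/64) → |grid| = 336
step 2: project along z, AND mask (33/64) → |grid| = 172

voxel count = 172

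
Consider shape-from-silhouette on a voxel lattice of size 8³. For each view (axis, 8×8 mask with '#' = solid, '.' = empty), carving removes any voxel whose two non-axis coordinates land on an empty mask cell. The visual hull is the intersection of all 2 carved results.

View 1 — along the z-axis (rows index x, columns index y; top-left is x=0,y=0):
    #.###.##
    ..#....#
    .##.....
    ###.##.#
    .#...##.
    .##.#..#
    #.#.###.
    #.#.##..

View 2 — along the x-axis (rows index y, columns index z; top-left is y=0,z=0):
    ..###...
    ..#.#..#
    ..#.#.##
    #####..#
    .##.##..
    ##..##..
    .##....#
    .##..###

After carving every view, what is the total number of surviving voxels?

remaining voxels: 123

full grid |V| = 512
step 1: project along z, AND mask (32/64) → |grid| = 256
step 2: project along x, AND mask (32/64) → |grid| = 123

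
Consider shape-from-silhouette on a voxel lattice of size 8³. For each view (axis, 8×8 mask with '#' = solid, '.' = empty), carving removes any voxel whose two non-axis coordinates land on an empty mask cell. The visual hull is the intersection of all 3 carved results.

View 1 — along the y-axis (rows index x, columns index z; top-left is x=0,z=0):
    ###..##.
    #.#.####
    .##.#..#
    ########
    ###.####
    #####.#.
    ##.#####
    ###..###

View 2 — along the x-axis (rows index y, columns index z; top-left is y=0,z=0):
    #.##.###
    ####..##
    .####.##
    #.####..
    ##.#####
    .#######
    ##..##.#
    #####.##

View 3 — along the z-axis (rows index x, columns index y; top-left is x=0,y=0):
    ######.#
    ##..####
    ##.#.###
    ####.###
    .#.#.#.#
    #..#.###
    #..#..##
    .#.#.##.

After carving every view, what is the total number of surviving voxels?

remaining voxels: 194

initial block: 8^3 = 512
after view 1 [y-axis, 49 of 64 cells solid] → remaining = 392
after view 2 [x-axis, 49 of 64 cells solid] → remaining = 297
after view 3 [z-axis, 43 of 64 cells solid] → remaining = 194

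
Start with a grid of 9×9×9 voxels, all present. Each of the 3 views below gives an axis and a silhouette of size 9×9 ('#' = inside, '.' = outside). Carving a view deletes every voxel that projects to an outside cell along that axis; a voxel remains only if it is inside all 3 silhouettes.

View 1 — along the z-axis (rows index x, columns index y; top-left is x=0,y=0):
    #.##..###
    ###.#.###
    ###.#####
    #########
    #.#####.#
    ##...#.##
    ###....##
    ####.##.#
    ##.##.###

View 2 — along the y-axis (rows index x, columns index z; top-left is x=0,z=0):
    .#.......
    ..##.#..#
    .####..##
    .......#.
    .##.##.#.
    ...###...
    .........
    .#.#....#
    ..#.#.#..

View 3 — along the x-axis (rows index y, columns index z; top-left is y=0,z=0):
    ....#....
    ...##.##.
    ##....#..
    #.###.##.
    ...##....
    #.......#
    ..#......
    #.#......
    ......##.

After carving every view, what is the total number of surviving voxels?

initial block: 9^3 = 729
after view 1 [z-axis, 61 of 81 cells solid] → remaining = 549
after view 2 [y-axis, 26 of 81 cells solid] → remaining = 183
after view 3 [x-axis, 23 of 81 cells solid] → remaining = 44

remaining voxels: 44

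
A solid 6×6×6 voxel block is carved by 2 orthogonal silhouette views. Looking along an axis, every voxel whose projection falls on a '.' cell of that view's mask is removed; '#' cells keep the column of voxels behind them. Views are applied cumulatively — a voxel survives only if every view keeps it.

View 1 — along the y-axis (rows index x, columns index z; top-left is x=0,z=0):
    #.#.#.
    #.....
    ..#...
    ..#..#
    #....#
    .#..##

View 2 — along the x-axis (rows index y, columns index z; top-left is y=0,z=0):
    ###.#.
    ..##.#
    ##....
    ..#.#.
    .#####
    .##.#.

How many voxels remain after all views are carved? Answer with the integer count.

39 voxels

initial block: 6^3 = 216
carve view 1 (along y, XZ-mask fill 12/36): 72 voxels remain
carve view 2 (along x, YZ-mask fill 19/36): 39 voxels remain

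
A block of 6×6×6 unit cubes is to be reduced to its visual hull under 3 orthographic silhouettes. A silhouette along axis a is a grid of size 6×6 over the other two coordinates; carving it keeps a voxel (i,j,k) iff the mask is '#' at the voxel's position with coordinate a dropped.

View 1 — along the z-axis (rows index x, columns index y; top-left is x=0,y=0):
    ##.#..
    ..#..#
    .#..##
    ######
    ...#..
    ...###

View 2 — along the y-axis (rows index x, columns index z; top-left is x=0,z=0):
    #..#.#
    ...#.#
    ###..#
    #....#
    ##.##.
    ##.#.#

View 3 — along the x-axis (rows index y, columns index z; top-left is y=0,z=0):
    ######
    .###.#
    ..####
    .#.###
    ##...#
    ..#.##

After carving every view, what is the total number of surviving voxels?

start: 6×6×6 = 216 voxels
V1 z: intersect with XY mask (18 set) -- 108 left
V2 y: intersect with XZ mask (19 set) -- 53 left
V3 x: intersect with YZ mask (24 set) -- 36 left

remaining voxels: 36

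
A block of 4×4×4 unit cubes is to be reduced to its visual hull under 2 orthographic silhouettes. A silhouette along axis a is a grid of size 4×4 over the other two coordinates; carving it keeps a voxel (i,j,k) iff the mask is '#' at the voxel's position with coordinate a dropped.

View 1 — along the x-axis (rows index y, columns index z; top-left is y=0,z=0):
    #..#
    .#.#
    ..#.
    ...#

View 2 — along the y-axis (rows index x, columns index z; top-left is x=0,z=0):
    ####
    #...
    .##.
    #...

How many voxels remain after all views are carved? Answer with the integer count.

before carving: 64 voxels (4×4×4)
step 1: project along x, AND mask (6/16) → |grid| = 24
step 2: project along y, AND mask (8/16) → |grid| = 10

remaining voxels: 10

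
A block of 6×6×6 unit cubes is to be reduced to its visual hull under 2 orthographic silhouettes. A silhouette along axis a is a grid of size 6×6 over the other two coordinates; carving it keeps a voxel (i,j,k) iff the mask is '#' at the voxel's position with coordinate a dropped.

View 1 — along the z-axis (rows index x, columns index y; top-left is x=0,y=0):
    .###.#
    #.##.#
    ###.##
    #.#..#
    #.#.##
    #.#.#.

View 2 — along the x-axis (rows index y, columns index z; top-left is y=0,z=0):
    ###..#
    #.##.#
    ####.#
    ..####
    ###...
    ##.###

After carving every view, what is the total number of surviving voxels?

|visual hull| = 100

before carving: 216 voxels (6×6×6)
  1. axis=2 (XY plane), |mask|=23  ⇒  voxels=138
  2. axis=0 (YZ plane), |mask|=25  ⇒  voxels=100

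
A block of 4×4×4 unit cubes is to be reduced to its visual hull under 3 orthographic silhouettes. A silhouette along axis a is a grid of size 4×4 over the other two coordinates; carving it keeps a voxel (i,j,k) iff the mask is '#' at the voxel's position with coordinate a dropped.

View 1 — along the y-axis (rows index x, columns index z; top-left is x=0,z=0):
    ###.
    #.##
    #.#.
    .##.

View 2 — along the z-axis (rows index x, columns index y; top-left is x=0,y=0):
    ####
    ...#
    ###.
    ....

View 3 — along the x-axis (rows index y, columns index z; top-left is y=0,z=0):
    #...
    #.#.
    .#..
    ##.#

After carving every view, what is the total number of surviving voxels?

|visual hull| = 11

initial block: 4^3 = 64
after view 1 [y-axis, 10 of 16 cells solid] → remaining = 40
after view 2 [z-axis, 8 of 16 cells solid] → remaining = 21
after view 3 [x-axis, 7 of 16 cells solid] → remaining = 11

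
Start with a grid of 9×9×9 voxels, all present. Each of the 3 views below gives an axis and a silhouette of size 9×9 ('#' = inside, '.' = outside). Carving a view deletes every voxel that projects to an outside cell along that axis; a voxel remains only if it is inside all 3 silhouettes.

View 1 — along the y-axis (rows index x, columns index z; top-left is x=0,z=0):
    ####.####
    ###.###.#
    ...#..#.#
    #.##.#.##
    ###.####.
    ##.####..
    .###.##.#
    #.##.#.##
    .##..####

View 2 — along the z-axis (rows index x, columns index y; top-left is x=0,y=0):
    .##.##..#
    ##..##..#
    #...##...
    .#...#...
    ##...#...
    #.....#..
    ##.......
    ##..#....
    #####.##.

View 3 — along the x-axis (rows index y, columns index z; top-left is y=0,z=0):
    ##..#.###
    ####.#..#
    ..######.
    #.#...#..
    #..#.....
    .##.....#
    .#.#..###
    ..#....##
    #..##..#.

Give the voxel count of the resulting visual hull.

before carving: 729 voxels (9×9×9)
V1 y: intersect with XZ mask (55 set) -- 495 left
V2 z: intersect with XY mask (32 set) -- 201 left
V3 x: intersect with YZ mask (38 set) -- 103 left

|visual hull| = 103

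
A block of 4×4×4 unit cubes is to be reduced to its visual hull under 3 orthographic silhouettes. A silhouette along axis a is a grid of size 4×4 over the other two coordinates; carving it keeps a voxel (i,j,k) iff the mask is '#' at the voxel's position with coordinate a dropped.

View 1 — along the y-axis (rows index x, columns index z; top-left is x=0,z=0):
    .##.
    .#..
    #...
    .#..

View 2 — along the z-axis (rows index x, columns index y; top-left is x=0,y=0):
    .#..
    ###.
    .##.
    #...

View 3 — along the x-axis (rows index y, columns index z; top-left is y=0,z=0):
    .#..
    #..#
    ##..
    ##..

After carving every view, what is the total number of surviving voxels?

remaining voxels: 5

initial block: 4^3 = 64
after view 1 [y-axis, 5 of 16 cells solid] → remaining = 20
after view 2 [z-axis, 7 of 16 cells solid] → remaining = 8
after view 3 [x-axis, 7 of 16 cells solid] → remaining = 5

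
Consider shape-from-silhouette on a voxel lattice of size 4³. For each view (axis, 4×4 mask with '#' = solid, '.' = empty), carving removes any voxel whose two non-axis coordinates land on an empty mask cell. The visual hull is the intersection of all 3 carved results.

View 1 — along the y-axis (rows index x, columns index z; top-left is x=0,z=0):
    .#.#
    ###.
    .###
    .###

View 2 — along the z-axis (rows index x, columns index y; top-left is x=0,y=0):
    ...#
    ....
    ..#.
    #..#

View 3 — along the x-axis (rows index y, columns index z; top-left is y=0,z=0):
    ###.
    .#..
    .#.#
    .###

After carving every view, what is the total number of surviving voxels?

before carving: 64 voxels (4×4×4)
[1] y-view keeps 11 columns → grid now 44
[2] z-view keeps 4 columns → grid now 11
[3] x-view keeps 9 columns → grid now 9

|visual hull| = 9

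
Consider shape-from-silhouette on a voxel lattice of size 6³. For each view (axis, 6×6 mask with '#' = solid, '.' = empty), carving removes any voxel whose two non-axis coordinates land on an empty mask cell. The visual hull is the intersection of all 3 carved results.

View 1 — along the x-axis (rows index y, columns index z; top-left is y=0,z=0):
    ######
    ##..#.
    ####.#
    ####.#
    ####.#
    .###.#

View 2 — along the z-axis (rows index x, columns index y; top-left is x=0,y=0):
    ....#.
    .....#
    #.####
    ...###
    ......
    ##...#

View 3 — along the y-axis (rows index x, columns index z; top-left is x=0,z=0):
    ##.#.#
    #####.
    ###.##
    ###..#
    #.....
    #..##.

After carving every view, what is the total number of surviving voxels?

full grid |V| = 216
V1 x: intersect with YZ mask (28 set) -- 168 left
V2 z: intersect with XY mask (13 set) -- 61 left
V3 y: intersect with XZ mask (22 set) -- 44 left

voxel count = 44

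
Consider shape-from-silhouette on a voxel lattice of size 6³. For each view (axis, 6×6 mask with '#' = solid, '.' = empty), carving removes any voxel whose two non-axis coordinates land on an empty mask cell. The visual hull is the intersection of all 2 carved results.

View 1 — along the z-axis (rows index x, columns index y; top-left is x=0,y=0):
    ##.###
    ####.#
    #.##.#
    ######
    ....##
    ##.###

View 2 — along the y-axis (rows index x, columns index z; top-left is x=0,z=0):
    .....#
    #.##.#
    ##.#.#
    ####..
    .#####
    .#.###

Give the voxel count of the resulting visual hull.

remaining voxels: 95

start: 6×6×6 = 216 voxels
step 1: project along z, AND mask (27/36) → |grid| = 162
step 2: project along y, AND mask (22/36) → |grid| = 95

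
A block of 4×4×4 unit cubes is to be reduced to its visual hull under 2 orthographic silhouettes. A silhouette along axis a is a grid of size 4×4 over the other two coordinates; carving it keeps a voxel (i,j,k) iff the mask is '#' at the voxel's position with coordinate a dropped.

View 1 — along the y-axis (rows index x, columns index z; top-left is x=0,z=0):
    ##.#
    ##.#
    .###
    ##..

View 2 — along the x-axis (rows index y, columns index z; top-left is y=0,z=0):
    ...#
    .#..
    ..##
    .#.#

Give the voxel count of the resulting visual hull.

full grid |V| = 64
  1. axis=1 (XZ plane), |mask|=11  ⇒  voxels=44
  2. axis=0 (YZ plane), |mask|=6  ⇒  voxels=18

|visual hull| = 18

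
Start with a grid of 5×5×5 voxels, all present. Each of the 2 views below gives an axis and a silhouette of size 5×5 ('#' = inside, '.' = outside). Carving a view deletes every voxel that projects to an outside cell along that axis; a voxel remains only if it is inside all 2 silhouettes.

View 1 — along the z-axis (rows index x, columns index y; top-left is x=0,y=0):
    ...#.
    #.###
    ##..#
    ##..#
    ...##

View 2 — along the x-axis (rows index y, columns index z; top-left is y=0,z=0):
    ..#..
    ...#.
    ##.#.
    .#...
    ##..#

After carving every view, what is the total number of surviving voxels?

full grid |V| = 125
carve view 1 (along z, XY-mask fill 13/25): 65 voxels remain
carve view 2 (along x, YZ-mask fill 9/25): 23 voxels remain

23 voxels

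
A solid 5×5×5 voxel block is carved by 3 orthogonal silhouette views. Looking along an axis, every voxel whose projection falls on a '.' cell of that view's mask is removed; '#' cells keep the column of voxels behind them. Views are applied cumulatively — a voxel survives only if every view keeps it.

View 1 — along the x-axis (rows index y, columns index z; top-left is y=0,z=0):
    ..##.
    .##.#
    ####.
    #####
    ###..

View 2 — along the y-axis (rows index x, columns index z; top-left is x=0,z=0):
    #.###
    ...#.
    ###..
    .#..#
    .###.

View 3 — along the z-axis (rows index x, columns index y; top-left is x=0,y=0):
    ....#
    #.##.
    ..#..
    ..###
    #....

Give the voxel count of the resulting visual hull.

initial block: 5^3 = 125
V1 x: intersect with YZ mask (17 set) -- 85 left
V2 y: intersect with XZ mask (13 set) -- 46 left
V3 z: intersect with XY mask (9 set) -- 14 left

voxel count = 14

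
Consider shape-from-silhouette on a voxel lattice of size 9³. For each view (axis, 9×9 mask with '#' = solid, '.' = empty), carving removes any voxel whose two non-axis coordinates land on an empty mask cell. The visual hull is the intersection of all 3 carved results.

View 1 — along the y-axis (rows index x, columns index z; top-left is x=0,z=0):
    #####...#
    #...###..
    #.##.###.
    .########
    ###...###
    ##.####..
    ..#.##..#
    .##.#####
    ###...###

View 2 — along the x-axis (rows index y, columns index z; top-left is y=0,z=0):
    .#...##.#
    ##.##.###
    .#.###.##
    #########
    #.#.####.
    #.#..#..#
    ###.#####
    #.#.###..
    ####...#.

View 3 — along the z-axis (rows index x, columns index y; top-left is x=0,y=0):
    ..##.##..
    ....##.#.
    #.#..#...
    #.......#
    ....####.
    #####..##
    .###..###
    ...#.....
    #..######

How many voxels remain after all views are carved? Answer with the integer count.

voxel count = 142

initial block: 9^3 = 729
  1. axis=1 (XZ plane), |mask|=53  ⇒  voxels=477
  2. axis=0 (YZ plane), |mask|=54  ⇒  voxels=322
  3. axis=2 (XY plane), |mask|=37  ⇒  voxels=142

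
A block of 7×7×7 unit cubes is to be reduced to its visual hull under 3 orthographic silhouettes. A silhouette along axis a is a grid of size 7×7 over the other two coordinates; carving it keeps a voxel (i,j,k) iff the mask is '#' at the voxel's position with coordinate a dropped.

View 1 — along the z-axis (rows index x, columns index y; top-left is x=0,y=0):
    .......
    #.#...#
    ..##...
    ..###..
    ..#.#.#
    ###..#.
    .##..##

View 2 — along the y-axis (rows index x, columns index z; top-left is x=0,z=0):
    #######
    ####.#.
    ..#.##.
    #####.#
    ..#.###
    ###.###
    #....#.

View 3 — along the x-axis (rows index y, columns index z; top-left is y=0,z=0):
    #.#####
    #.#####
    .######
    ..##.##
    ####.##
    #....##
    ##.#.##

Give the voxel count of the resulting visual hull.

start: 7×7×7 = 343 voxels
after view 1 [z-axis, 19 of 49 cells solid] → remaining = 133
after view 2 [y-axis, 33 of 49 cells solid] → remaining = 83
after view 3 [x-axis, 36 of 49 cells solid] → remaining = 64

64 voxels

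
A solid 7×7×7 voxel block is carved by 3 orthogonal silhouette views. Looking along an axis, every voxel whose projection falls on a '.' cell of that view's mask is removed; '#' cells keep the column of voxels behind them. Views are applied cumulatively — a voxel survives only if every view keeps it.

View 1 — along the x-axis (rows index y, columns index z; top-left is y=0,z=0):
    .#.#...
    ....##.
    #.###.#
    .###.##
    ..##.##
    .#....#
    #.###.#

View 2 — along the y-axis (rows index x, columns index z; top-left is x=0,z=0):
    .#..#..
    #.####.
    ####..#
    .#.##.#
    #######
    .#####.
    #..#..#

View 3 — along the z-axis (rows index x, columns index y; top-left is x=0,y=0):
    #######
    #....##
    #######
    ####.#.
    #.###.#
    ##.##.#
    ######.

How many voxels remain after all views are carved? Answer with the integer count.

voxel count = 85

before carving: 343 voxels (7×7×7)
[1] x-view keeps 25 columns → grid now 175
[2] y-view keeps 31 columns → grid now 113
[3] z-view keeps 38 columns → grid now 85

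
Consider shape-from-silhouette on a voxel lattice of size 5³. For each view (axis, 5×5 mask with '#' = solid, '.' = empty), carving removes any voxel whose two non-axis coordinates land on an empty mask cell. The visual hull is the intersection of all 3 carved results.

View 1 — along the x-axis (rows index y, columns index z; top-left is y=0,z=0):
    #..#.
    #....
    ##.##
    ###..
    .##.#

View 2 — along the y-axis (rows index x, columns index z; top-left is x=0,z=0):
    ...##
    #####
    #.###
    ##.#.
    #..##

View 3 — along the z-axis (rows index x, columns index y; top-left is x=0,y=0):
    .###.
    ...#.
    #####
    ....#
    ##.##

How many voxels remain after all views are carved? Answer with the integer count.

|visual hull| = 21

before carving: 125 voxels (5×5×5)
step 1: project along x, AND mask (13/25) → |grid| = 65
step 2: project along y, AND mask (17/25) → |grid| = 44
step 3: project along z, AND mask (14/25) → |grid| = 21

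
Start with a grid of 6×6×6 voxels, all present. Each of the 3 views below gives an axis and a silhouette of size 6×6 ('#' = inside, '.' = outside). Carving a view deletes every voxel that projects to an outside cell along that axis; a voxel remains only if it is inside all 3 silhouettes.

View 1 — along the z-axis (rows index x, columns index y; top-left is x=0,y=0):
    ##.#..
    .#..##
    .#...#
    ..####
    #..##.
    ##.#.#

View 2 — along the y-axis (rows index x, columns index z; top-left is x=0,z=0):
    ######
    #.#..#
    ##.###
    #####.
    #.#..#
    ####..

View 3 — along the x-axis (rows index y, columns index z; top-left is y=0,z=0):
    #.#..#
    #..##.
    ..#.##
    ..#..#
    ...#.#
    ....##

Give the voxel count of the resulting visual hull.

start: 6×6×6 = 216 voxels
  1. axis=2 (XY plane), |mask|=19  ⇒  voxels=114
  2. axis=1 (XZ plane), |mask|=26  ⇒  voxels=82
  3. axis=0 (YZ plane), |mask|=15  ⇒  voxels=32

32 voxels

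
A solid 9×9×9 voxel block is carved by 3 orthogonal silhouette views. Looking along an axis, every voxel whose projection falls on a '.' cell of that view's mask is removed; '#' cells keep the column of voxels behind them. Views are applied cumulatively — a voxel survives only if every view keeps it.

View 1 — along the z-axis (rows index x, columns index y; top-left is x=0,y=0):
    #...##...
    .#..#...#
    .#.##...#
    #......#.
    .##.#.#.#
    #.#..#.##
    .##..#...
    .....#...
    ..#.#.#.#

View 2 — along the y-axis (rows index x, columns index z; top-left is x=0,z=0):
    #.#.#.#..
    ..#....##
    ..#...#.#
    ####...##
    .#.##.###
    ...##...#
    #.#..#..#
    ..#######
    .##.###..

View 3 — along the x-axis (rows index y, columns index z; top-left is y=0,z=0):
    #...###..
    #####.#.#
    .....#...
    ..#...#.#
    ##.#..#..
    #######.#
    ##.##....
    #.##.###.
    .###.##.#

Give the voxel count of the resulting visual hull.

73 voxels

before carving: 729 voxels (9×9×9)
V1 z: intersect with XY mask (30 set) -- 270 left
V2 y: intersect with XZ mask (41 set) -- 129 left
V3 x: intersect with YZ mask (43 set) -- 73 left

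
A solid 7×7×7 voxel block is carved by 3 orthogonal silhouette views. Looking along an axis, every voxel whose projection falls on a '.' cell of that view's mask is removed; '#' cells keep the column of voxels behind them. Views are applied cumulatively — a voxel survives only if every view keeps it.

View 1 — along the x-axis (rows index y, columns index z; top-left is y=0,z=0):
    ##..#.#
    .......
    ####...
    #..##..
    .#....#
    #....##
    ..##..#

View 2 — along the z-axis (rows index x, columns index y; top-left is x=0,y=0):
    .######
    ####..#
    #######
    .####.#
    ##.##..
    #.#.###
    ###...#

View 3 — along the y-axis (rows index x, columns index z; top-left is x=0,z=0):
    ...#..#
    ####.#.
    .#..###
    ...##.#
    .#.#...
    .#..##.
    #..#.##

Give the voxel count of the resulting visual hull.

full grid |V| = 343
step 1: project along x, AND mask (19/49) → |grid| = 133
step 2: project along z, AND mask (36/49) → |grid| = 96
step 3: project along y, AND mask (23/49) → |grid| = 46

voxel count = 46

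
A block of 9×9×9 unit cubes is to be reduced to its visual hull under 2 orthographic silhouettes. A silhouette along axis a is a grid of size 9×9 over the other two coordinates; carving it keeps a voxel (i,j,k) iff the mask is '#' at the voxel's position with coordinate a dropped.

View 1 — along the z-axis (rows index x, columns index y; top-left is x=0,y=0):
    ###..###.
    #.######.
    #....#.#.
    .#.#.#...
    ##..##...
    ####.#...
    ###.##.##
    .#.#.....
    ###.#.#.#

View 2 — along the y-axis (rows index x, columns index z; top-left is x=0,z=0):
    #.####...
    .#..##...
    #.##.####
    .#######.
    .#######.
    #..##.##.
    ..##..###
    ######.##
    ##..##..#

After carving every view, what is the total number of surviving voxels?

start: 9×9×9 = 729 voxels
step 1: project along z, AND mask (43/81) → |grid| = 387
step 2: project along y, AND mask (52/81) → |grid| = 227

remaining voxels: 227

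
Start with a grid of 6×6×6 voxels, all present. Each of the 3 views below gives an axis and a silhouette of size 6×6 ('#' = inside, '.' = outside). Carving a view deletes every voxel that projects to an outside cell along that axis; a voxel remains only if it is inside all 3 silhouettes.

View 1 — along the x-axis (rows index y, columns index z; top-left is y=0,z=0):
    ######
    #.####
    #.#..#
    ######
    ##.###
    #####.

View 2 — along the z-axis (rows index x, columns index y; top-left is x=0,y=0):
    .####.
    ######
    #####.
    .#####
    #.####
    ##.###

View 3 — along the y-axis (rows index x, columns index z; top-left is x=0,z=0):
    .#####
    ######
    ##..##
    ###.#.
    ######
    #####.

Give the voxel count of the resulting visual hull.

before carving: 216 voxels (6×6×6)
[1] x-view keeps 30 columns → grid now 180
[2] z-view keeps 30 columns → grid now 150
[3] y-view keeps 30 columns → grid now 126

|visual hull| = 126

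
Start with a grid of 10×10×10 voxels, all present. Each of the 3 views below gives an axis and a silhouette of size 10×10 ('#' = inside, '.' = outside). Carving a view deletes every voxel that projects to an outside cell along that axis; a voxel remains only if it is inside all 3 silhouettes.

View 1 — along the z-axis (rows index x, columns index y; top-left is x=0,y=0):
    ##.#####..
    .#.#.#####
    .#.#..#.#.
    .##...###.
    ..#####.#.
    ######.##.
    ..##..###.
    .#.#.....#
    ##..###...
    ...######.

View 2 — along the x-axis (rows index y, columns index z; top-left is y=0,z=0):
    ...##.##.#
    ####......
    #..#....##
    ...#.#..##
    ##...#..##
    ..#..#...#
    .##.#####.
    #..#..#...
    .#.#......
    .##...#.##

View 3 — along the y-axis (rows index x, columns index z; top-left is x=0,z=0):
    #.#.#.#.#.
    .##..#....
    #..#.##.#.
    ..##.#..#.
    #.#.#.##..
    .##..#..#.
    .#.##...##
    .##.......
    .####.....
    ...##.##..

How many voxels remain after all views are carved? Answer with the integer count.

94 voxels

full grid |V| = 1000
[1] z-view keeps 56 columns → grid now 560
[2] x-view keeps 42 columns → grid now 232
[3] y-view keeps 41 columns → grid now 94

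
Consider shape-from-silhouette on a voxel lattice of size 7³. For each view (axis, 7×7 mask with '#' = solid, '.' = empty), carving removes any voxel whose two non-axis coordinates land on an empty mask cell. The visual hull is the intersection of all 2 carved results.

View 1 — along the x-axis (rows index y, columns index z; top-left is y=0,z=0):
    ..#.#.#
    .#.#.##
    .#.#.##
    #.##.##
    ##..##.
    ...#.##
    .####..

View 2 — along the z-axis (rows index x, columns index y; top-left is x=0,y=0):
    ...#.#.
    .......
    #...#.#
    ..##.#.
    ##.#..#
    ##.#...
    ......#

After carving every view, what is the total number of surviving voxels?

63 voxels

before carving: 343 voxels (7×7×7)
[1] x-view keeps 27 columns → grid now 189
[2] z-view keeps 16 columns → grid now 63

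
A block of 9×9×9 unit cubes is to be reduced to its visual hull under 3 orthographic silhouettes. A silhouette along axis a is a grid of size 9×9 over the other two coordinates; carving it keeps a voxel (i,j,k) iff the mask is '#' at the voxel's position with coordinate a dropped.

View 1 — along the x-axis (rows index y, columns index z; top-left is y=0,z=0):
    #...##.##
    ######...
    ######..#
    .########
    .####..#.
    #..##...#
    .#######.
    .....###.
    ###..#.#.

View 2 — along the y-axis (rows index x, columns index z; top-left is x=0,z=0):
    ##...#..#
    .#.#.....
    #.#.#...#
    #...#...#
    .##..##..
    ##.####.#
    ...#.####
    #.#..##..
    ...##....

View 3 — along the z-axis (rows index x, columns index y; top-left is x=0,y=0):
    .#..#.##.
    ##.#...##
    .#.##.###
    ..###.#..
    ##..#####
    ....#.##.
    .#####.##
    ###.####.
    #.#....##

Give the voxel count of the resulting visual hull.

voxel count = 93

start: 9×9×9 = 729 voxels
carve view 1 (along x, YZ-mask fill 50/81): 450 voxels remain
carve view 2 (along y, XZ-mask fill 35/81): 192 voxels remain
carve view 3 (along z, XY-mask fill 47/81): 93 voxels remain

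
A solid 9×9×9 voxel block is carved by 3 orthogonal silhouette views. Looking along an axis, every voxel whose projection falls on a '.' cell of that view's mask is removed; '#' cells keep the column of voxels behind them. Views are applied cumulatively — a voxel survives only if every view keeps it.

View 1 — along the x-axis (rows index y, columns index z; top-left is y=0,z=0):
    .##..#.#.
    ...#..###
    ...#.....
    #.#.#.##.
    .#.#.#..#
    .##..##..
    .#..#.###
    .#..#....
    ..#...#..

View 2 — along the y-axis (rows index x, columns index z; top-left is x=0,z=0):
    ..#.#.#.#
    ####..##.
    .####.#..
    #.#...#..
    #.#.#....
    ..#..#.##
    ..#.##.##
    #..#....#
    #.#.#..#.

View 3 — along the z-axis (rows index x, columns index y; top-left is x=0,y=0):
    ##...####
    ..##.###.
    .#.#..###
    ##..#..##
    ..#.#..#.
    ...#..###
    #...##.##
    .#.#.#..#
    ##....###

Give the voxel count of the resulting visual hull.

voxel count = 64

before carving: 729 voxels (9×9×9)
after view 1 [x-axis, 31 of 81 cells solid] → remaining = 279
after view 2 [y-axis, 37 of 81 cells solid] → remaining = 125
after view 3 [z-axis, 42 of 81 cells solid] → remaining = 64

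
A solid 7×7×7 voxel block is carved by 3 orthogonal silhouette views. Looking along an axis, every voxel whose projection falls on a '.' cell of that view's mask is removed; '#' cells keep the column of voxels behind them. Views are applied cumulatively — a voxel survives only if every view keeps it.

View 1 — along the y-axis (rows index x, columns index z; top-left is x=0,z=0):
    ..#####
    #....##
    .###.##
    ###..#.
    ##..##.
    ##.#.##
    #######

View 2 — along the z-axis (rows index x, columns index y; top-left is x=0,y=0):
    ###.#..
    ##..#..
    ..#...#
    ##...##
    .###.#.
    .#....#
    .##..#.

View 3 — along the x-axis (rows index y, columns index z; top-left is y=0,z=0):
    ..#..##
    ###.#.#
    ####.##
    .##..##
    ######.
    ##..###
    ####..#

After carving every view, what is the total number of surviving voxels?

remaining voxels: 75

start: 7×7×7 = 343 voxels
[1] y-view keeps 33 columns → grid now 231
[2] z-view keeps 22 columns → grid now 102
[3] x-view keeps 34 columns → grid now 75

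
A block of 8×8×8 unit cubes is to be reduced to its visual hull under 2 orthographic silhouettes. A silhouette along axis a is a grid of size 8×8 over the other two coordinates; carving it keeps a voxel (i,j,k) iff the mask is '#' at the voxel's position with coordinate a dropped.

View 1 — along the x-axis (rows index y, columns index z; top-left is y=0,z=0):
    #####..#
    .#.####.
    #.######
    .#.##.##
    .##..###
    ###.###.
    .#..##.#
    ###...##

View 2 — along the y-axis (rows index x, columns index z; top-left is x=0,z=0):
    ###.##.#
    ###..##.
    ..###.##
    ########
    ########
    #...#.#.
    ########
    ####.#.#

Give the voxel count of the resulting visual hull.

full grid |V| = 512
after view 1 [x-axis, 43 of 64 cells solid] → remaining = 344
after view 2 [y-axis, 49 of 64 cells solid] → remaining = 263

263 voxels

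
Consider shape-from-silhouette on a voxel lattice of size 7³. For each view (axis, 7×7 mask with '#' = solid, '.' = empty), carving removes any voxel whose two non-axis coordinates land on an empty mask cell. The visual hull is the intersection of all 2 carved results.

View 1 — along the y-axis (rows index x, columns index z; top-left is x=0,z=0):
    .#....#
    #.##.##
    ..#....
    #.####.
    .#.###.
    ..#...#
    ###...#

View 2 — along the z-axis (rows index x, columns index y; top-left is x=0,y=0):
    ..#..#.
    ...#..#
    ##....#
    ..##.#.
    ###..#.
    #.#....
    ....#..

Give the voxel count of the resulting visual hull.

initial block: 7^3 = 343
V1 y: intersect with XZ mask (23 set) -- 161 left
V2 z: intersect with XY mask (17 set) -- 56 left

|visual hull| = 56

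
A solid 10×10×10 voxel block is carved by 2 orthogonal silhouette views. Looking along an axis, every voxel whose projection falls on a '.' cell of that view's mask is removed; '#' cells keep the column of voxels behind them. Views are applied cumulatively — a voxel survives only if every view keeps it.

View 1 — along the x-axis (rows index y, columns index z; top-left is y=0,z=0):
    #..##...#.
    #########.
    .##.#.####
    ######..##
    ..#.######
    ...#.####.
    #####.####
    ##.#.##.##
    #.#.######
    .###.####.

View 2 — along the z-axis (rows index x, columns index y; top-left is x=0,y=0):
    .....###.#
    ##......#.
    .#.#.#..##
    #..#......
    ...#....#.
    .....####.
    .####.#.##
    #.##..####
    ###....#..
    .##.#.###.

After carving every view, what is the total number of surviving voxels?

before carving: 1000 voxels (10×10×10)
[1] x-view keeps 71 columns → grid now 710
[2] z-view keeps 44 columns → grid now 322

|visual hull| = 322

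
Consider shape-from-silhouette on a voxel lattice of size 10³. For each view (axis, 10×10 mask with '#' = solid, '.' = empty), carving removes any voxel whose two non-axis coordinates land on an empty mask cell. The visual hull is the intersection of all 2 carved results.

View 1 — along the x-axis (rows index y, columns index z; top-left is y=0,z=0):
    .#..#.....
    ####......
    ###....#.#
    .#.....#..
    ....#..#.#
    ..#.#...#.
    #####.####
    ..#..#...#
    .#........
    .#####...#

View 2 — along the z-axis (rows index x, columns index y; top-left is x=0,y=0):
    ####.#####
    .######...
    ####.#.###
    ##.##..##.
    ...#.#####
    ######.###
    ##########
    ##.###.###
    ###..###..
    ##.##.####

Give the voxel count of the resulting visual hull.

before carving: 1000 voxels (10×10×10)
after view 1 [x-axis, 38 of 100 cells solid] → remaining = 380
after view 2 [z-axis, 76 of 100 cells solid] → remaining = 273

|visual hull| = 273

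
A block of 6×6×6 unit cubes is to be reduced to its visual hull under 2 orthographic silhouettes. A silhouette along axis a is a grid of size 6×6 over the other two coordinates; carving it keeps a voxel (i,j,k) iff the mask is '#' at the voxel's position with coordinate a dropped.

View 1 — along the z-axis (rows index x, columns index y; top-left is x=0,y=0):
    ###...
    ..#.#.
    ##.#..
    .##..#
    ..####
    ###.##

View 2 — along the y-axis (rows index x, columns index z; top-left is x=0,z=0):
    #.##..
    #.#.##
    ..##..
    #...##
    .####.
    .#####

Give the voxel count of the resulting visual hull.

initial block: 6^3 = 216
step 1: project along z, AND mask (20/36) → |grid| = 120
step 2: project along y, AND mask (21/36) → |grid| = 73

73 voxels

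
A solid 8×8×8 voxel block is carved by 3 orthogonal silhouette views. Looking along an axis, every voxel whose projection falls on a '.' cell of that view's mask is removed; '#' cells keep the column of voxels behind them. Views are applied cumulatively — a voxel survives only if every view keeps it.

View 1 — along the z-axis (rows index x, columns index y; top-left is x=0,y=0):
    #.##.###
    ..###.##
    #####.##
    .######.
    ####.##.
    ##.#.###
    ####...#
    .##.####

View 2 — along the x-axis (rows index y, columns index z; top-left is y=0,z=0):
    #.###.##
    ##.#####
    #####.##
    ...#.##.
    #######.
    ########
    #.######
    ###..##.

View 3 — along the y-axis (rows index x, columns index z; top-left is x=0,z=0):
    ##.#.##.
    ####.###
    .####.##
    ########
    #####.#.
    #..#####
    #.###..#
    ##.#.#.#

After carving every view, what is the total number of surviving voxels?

219 voxels

before carving: 512 voxels (8×8×8)
  1. axis=2 (XY plane), |mask|=47  ⇒  voxels=376
  2. axis=0 (YZ plane), |mask|=50  ⇒  voxels=289
  3. axis=1 (XZ plane), |mask|=48  ⇒  voxels=219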